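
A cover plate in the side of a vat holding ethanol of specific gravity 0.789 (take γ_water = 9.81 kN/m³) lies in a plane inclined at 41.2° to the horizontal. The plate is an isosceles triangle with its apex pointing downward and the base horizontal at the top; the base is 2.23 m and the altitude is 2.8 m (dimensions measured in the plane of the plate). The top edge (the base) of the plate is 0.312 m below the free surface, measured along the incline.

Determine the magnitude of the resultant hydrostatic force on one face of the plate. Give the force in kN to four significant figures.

F ≈ 19.82 kN

γ = 0.789 × 9.81 = 7.74009 kN/m³.
Let θ = 41.2° be the plate's angle to the horizontal; measure y along the incline from where the plane meets the free surface. Vertical depth h = y·sinθ with sinθ = 0.658689.
With the apex down, the centroid sits h/3 = 2.8/3 = 0.933333 m below the base (the top edge), so y_c = 0.312 + 0.933333 = 1.24533 m and h_c = 1.24533 × 0.658689 = 0.820285 m.
A = ½ × 2.23 × 2.8 = 3.122 m².
Resultant F = γ·h_c·A = 7.74009 × 0.820285 × 3.122 = 19.8218 kN.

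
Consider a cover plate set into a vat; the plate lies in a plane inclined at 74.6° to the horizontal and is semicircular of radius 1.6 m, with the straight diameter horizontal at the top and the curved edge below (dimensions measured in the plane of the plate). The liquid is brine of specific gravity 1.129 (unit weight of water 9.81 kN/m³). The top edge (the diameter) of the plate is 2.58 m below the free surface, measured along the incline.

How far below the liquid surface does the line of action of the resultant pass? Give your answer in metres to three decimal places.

h_p = 3.195 m

γ = 1.129 × 9.81 = 11.07549 kN/m³.
Let θ = 74.6° be the plate's angle to the horizontal; measure y along the incline from where the plane meets the free surface. Vertical depth h = y·sinθ with sinθ = 0.964095.
The centroid of a semicircle lies 4r/(3π) = 0.679061 m from the diameter, here below the top edge, so y_c = 2.58 + 0.679061 = 3.25906 m and h_c = 3.25906 × 0.964095 = 3.14204 m.
A = πr²/2 = π × 1.6²/2 = 4.02124 m².
Resultant F = γ·h_c·A = 11.07549 × 3.14204 × 4.02124 = 139.938 kN.
I_c = (π/8 − 8/(9π))·r⁴ = 0.109757 × 1.6⁴ = 0.719303 m⁴.
Centre of pressure: y_p = y_c + I_c/(y_c·A) = 3.25906 + 0.719303/(3.25906 × 4.02124) = 3.25906 + 0.0548857 = 3.31395 m along the plane.
Vertically, h_p = y_p·sinθ = 3.31395 × 0.964095 = 3.19496 m.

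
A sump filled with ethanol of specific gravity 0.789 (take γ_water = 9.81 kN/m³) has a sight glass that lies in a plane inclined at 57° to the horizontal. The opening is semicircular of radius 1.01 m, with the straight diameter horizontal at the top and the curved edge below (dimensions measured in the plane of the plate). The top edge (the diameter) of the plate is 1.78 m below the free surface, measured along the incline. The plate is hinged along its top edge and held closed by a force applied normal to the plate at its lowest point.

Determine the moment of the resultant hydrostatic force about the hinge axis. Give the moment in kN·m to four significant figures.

M ≈ 10.59 kN·m

γ = 0.789 × 9.81 = 7.74009 kN/m³.
Let θ = 57° be the plate's angle to the horizontal; measure y along the incline from where the plane meets the free surface. Vertical depth h = y·sinθ with sinθ = 0.838671.
The centroid of a semicircle lies 4r/(3π) = 0.428657 m from the diameter, here below the top edge, so y_c = 1.78 + 0.428657 = 2.20866 m and h_c = 2.20866 × 0.838671 = 1.85234 m.
A = πr²/2 = π × 1.01²/2 = 1.60237 m².
Resultant F = γ·h_c·A = 7.74009 × 1.85234 × 1.60237 = 22.9736 kN.
I_c = (π/8 − 8/(9π))·r⁴ = 0.109757 × 1.01⁴ = 0.114214 m⁴.
Centre of pressure: y_p = y_c + I_c/(y_c·A) = 2.20866 + 0.114214/(2.20866 × 1.60237) = 2.20866 + 0.0322721 = 2.24093 m along the plane.
The resultant acts 0.428657 + 0.0322721 = 0.460929 m (along the plate) below the hinge at the top edge, so the moment about the hinge is M = F × 0.460929 = 22.9736 × 0.460929 = 10.5892 kN·m.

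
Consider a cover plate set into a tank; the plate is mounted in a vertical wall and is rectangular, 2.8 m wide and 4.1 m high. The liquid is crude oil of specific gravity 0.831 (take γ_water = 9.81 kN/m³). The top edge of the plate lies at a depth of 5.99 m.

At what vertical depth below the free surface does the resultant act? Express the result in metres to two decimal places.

h_p = 8.21 m

γ = 0.831 × 9.81 = 8.15211 kN/m³.
The centroid lies 4.1/2 = 2.05 m below the top edge, so the centroid depth is h_c = 5.99 + 2.05 = 8.04 m.
A = 2.8 × 4.1 = 11.48 m².
Resultant F = γ·h_c·A = 8.15211 × 8.04 × 11.48 = 752.433 kN.
I_c = b·h³/12 = 2.8 × 4.1³/12 = 16.0816 m⁴.
Centre of pressure: y_p = y_c + I_c/(y_c·A) = 8.04 + 16.0816/(8.04 × 11.48) = 8.04 + 0.174233 = 8.21423 m along the plane.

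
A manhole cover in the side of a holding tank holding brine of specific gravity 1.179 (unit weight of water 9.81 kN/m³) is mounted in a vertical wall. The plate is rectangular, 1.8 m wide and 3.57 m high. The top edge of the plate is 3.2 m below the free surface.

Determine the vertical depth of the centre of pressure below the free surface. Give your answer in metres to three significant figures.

h_p = 5.20 m

γ = 1.179 × 9.81 = 11.56599 kN/m³.
The centroid lies 3.57/2 = 1.785 m below the top edge, so the centroid depth is h_c = 3.2 + 1.785 = 4.985 m.
A = 1.8 × 3.57 = 6.426 m².
Resultant F = γ·h_c·A = 11.56599 × 4.985 × 6.426 = 370.5 kN.
I_c = b·h³/12 = 1.8 × 3.57³/12 = 6.82489 m⁴.
Centre of pressure: y_p = y_c + I_c/(y_c·A) = 4.985 + 6.82489/(4.985 × 6.426) = 4.985 + 0.213054 = 5.19805 m along the plane.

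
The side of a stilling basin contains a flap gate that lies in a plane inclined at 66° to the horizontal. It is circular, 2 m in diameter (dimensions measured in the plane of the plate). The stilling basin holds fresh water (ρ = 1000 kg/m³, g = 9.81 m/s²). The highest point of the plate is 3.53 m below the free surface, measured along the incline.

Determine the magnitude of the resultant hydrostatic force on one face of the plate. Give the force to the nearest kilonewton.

γ = ρg = 1000 × 9.81 = 9810 N/m³ = 9.81 kN/m³.
Let θ = 66° be the plate's angle to the horizontal; measure y along the incline from where the plane meets the free surface. Vertical depth h = y·sinθ with sinθ = 0.913545.
The centroid is at the centre, 1 m below the top of the plate, so y_c = 3.53 + 1 = 4.53 m and h_c = 4.53 × 0.913545 = 4.13836 m.
A = π(1)² = 3.14159 m².
Resultant F = γ·h_c·A = 9.81 × 4.13836 × 3.14159 = 127.54 kN.

F ≈ 128 kN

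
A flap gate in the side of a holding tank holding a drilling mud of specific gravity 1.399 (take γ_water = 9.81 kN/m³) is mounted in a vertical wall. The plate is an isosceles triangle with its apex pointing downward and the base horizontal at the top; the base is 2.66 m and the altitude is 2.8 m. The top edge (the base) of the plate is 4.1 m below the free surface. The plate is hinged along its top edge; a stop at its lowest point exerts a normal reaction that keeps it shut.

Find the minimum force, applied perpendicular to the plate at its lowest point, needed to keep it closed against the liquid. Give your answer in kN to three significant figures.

γ = 1.399 × 9.81 = 13.72419 kN/m³.
With the apex down, the centroid sits h/3 = 2.8/3 = 0.933333 m below the base (the top edge), so the centroid depth is h_c = 4.1 + 0.933333 = 5.03333 m.
A = ½ × 2.66 × 2.8 = 3.724 m².
Resultant F = γ·h_c·A = 13.72419 × 5.03333 × 3.724 = 257.248 kN.
I_c = b·h³/36 = 2.66 × 2.8³/36 = 1.62201 m⁴.
Centre of pressure: y_p = y_c + I_c/(y_c·A) = 5.03333 + 1.62201/(5.03333 × 3.724) = 5.03333 + 0.0865343 = 5.11986 m along the plane.
The resultant acts 0.933333 + 0.0865343 = 1.01987 m (along the plate) below the hinge at the top edge, so the moment about the hinge is M = F × 1.01987 = 257.248 × 1.01987 = 262.36 kN·m.
A normal force at the bottom, 2.8 m from the hinge, must supply this moment: P = 262.36/2.8 = 93.7 kN.

P ≈ 93.7 kN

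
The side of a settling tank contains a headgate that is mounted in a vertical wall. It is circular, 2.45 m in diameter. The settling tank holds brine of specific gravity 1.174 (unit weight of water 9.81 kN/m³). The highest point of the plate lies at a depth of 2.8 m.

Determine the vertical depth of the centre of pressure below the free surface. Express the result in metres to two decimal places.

h_p = 4.12 m

γ = 1.174 × 9.81 = 11.51694 kN/m³.
The centroid is at the centre, 1.225 m below the top of the plate, so the centroid depth is h_c = 2.8 + 1.225 = 4.025 m.
A = π(1.225)² = 4.71435 m².
Resultant F = γ·h_c·A = 11.51694 × 4.025 × 4.71435 = 218.537 kN.
I_c = πr⁴/4 = π × 1.225⁴/4 = 1.76862 m⁴.
Centre of pressure: y_p = y_c + I_c/(y_c·A) = 4.025 + 1.76862/(4.025 × 4.71435) = 4.025 + 0.0932066 = 4.11821 m along the plane.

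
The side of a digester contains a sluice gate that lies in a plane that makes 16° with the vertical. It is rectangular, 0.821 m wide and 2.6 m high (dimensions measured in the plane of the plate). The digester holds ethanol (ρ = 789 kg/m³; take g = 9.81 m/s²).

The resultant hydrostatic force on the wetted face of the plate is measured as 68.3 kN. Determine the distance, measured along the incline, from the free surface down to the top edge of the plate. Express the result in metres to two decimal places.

y_top ≈ 3.00 m

γ = ρg = 789 × 9.81 / 1000 = 7.74009 kN/m³.
A = 0.821 × 2.6 = 2.1346 m².
From F = γ·h_c·A, the centroid depth is h_c = 68.3/(7.74009 × 2.1346) = 4.13388 m.
The plate makes 16° with the vertical, i.e. θ = 90° − 16° = 74° to the horizontal. Measuring y along the incline from the free-surface line, vertical depth h = y·sinθ with sinθ = 0.961262.
Along the incline, y_c = h_c/sinθ = 4.13388/0.961262 = 4.30047 m.
The centroid lies 2.6/2 = 1.3 m below the top edge, so the top edge sits at y_top = 4.30047 − 1.3 = 3.00047 m along the incline.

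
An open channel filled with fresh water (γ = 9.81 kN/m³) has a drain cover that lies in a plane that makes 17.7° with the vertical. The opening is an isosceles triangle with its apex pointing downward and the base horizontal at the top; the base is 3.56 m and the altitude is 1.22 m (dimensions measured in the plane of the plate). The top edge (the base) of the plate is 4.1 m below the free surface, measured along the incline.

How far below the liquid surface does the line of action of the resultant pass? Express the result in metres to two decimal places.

h_p = 4.31 m

γ = 9.81 kN/m³.
The plate makes 17.7° with the vertical, i.e. θ = 90° − 17.7° = 72.3° to the horizontal. Measuring y along the incline from the free-surface line, vertical depth h = y·sinθ with sinθ = 0.952661.
With the apex down, the centroid sits h/3 = 1.22/3 = 0.406667 m below the base (the top edge), so y_c = 4.1 + 0.406667 = 4.50667 m and h_c = 4.50667 × 0.952661 = 4.29333 m.
A = ½ × 3.56 × 1.22 = 2.1716 m².
Resultant F = γ·h_c·A = 9.81 × 4.29333 × 2.1716 = 91.4625 kN.
I_c = b·h³/36 = 3.56 × 1.22³/36 = 0.179567 m⁴.
Centre of pressure: y_p = y_c + I_c/(y_c·A) = 4.50667 + 0.179567/(4.50667 × 2.1716) = 4.50667 + 0.0183481 = 4.52502 m along the plane.
Vertically, h_p = y_p·sinθ = 4.52502 × 0.952661 = 4.31081 m.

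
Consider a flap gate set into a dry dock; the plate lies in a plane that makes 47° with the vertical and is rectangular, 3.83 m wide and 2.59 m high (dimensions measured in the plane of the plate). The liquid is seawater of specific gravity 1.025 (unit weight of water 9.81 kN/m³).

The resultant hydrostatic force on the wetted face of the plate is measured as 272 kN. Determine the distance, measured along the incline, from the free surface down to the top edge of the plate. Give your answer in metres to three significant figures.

γ = 1.025 × 9.81 = 10.05525 kN/m³.
A = 3.83 × 2.59 = 9.9197 m².
From F = γ·h_c·A, the centroid depth is h_c = 272/(10.05525 × 9.9197) = 2.72695 m.
The plate makes 47° with the vertical, i.e. θ = 90° − 47° = 43° to the horizontal. Measuring y along the incline from the free-surface line, vertical depth h = y·sinθ with sinθ = 0.681998.
Along the incline, y_c = h_c/sinθ = 2.72695/0.681998 = 3.99847 m.
The centroid lies 2.59/2 = 1.295 m below the top edge, so the top edge sits at y_top = 3.99847 − 1.295 = 2.70347 m along the incline.

y_top ≈ 2.70 m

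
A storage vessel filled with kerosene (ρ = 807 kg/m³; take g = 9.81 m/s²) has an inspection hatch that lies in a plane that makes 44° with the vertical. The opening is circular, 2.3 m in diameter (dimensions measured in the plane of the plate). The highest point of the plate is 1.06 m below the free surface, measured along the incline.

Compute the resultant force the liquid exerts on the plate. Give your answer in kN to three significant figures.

F ≈ 52.3 kN

γ = ρg = 807 × 9.81 / 1000 = 7.91667 kN/m³.
The plate makes 44° with the vertical, i.e. θ = 90° − 44° = 46° to the horizontal. Measuring y along the incline from the free-surface line, vertical depth h = y·sinθ with sinθ = 0.719340.
The centroid is at the centre, 1.15 m below the top of the plate, so y_c = 1.06 + 1.15 = 2.21 m and h_c = 2.21 × 0.719340 = 1.58974 m.
A = π(1.15)² = 4.15476 m².
Resultant F = γ·h_c·A = 7.91667 × 1.58974 × 4.15476 = 52.2895 kN.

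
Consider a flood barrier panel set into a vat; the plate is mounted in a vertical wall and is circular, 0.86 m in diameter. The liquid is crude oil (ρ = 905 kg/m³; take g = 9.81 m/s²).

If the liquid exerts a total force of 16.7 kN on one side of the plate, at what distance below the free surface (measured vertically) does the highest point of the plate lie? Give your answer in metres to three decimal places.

γ = ρg = 905 × 9.81 / 1000 = 8.87805 kN/m³.
A = π(0.43)² = 0.58088 m².
From F = γ·h_c·A, the centroid depth is h_c = 16.7/(8.87805 × 0.58088) = 3.23827 m.
The centroid is at the centre, 0.43 m below the top of the plate, so the highest point sits at h_top = 3.23827 − 0.43 = 2.80827 m below the surface.

d_top ≈ 2.808 m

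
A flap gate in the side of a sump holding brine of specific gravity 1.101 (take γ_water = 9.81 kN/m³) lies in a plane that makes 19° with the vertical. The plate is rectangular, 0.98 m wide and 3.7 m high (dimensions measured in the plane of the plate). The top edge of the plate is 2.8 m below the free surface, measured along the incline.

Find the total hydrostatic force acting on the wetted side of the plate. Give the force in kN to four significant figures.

F ≈ 172.2 kN

γ = 1.101 × 9.81 = 10.80081 kN/m³.
The plate makes 19° with the vertical, i.e. θ = 90° − 19° = 71° to the horizontal. Measuring y along the incline from the free-surface line, vertical depth h = y·sinθ with sinθ = 0.945519.
The centroid lies 3.7/2 = 1.85 m below the top edge, so y_c = 2.8 + 1.85 = 4.65 m and h_c = 4.65 × 0.945519 = 4.39666 m.
A = 0.98 × 3.7 = 3.626 m².
Resultant F = γ·h_c·A = 10.80081 × 4.39666 × 3.626 = 172.19 kN.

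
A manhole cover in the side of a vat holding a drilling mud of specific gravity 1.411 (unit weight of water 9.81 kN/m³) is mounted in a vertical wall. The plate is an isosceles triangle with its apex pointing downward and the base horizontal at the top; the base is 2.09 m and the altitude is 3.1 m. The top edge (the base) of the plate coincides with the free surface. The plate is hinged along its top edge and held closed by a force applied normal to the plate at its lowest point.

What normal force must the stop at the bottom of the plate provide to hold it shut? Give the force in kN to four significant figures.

P ≈ 23.17 kN

γ = 1.411 × 9.81 = 13.84191 kN/m³.
With the apex down, the centroid sits h/3 = 3.1/3 = 1.03333 m below the base (the top edge), so the centroid depth is h_c = 1.03333 m.
A = ½ × 2.09 × 3.1 = 3.2395 m².
Resultant F = γ·h_c·A = 13.84191 × 1.03333 × 3.2395 = 46.3354 kN.
I_c = b·h³/36 = 2.09 × 3.1³/36 = 1.72953 m⁴.
Centre of pressure: y_p = y_c + I_c/(y_c·A) = 1.03333 + 1.72953/(1.03333 × 3.2395) = 1.03333 + 0.516667 = 1.55 m along the plane.
The resultant acts 1.03333 + 0.516667 = 1.55 m (along the plate) below the hinge at the top edge, so the moment about the hinge is M = F × 1.55 = 46.3354 × 1.55 = 71.8199 kN·m.
A normal force at the bottom, 3.1 m from the hinge, must supply this moment: P = 71.8199/3.1 = 23.1677 kN.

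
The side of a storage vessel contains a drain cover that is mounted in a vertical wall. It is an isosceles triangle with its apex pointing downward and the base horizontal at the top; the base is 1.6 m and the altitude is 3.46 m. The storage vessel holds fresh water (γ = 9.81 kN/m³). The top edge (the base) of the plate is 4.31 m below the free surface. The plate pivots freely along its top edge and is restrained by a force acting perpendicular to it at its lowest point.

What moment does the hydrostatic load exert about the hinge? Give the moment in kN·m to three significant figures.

M ≈ 189 kN·m

γ = 9.81 kN/m³.
With the apex down, the centroid sits h/3 = 3.46/3 = 1.15333 m below the base (the top edge), so the centroid depth is h_c = 4.31 + 1.15333 = 5.46333 m.
A = ½ × 1.6 × 3.46 = 2.768 m².
Resultant F = γ·h_c·A = 9.81 × 5.46333 × 2.768 = 148.352 kN.
I_c = b·h³/36 = 1.6 × 3.46³/36 = 1.84097 m⁴.
Centre of pressure: y_p = y_c + I_c/(y_c·A) = 5.46333 + 1.84097/(5.46333 × 2.768) = 5.46333 + 0.121737 = 5.58507 m along the plane.
The resultant acts 1.15333 + 0.121737 = 1.27507 m (along the plate) below the hinge at the top edge, so the moment about the hinge is M = F × 1.27507 = 148.352 × 1.27507 = 189.159 kN·m.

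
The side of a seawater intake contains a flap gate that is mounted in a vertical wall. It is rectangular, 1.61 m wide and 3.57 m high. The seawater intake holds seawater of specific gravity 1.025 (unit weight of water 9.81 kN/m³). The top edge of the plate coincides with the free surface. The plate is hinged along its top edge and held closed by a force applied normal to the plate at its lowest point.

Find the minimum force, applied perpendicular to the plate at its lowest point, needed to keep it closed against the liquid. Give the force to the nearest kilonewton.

γ = 1.025 × 9.81 = 10.05525 kN/m³.
The centroid lies 3.57/2 = 1.785 m below the top edge, so the centroid depth is h_c = 1.785 m.
A = 1.61 × 3.57 = 5.7477 m².
Resultant F = γ·h_c·A = 10.05525 × 1.785 × 5.7477 = 103.163 kN.
I_c = b·h³/12 = 1.61 × 3.57³/12 = 6.10449 m⁴.
Centre of pressure: y_p = y_c + I_c/(y_c·A) = 1.785 + 6.10449/(1.785 × 5.7477) = 1.785 + 0.595 = 2.38 m along the plane.
The resultant acts 1.785 + 0.595 = 2.38 m (along the plate) below the hinge at the top edge, so the moment about the hinge is M = F × 2.38 = 103.163 × 2.38 = 245.528 kN·m.
A normal force at the bottom, 3.57 m from the hinge, must supply this moment: P = 245.528/3.57 = 68.7754 kN.

P ≈ 69 kN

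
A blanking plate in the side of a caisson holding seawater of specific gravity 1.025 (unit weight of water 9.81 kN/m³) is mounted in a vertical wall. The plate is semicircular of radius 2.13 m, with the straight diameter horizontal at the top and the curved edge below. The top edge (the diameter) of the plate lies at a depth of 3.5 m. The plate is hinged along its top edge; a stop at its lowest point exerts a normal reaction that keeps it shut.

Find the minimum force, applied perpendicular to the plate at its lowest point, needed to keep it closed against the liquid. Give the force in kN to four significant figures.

P ≈ 144.6 kN

γ = 1.025 × 9.81 = 10.05525 kN/m³.
The centroid of a semicircle lies 4r/(3π) = 0.904 m from the diameter, here below the top edge, so the centroid depth is h_c = 3.5 + 0.904 = 4.404 m.
A = πr²/2 = π × 2.13²/2 = 7.12655 m².
Resultant F = γ·h_c·A = 10.05525 × 4.404 × 7.12655 = 315.587 kN.
I_c = (π/8 − 8/(9π))·r⁴ = 0.109757 × 2.13⁴ = 2.25918 m⁴.
Centre of pressure: y_p = y_c + I_c/(y_c·A) = 4.404 + 2.25918/(4.404 × 7.12655) = 4.404 + 0.071982 = 4.47598 m along the plane.
The resultant acts 0.904 + 0.071982 = 0.975982 m (along the plate) below the hinge at the top edge, so the moment about the hinge is M = F × 0.975982 = 315.587 × 0.975982 = 308.007 kN·m.
A normal force at the bottom, 2.13 m from the hinge, must supply this moment: P = 308.007/2.13 = 144.604 kN.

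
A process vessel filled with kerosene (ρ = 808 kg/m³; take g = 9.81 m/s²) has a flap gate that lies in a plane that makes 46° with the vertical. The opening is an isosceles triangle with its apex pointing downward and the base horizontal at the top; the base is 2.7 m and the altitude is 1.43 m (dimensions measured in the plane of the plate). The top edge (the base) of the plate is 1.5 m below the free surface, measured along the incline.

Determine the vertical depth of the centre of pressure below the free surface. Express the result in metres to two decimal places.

h_p = 1.41 m

γ = ρg = 808 × 9.81 / 1000 = 7.92648 kN/m³.
The plate makes 46° with the vertical, i.e. θ = 90° − 46° = 44° to the horizontal. Measuring y along the incline from the free-surface line, vertical depth h = y·sinθ with sinθ = 0.694658.
With the apex down, the centroid sits h/3 = 1.43/3 = 0.476667 m below the base (the top edge), so y_c = 1.5 + 0.476667 = 1.97667 m and h_c = 1.97667 × 0.694658 = 1.37311 m.
A = ½ × 2.7 × 1.43 = 1.9305 m².
Resultant F = γ·h_c·A = 7.92648 × 1.37311 × 1.9305 = 21.0114 kN.
I_c = b·h³/36 = 2.7 × 1.43³/36 = 0.219316 m⁴.
Centre of pressure: y_p = y_c + I_c/(y_c·A) = 1.97667 + 0.219316/(1.97667 × 1.9305) = 1.97667 + 0.0574733 = 2.03414 m along the plane.
Vertically, h_p = y_p·sinθ = 2.03414 × 0.694658 = 1.41303 m.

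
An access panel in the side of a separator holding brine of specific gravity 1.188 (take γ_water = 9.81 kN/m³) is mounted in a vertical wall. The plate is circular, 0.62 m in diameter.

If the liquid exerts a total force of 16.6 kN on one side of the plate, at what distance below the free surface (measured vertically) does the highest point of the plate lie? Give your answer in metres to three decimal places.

d_top ≈ 4.408 m

γ = 1.188 × 9.81 = 11.65428 kN/m³.
A = π(0.31)² = 0.301907 m².
From F = γ·h_c·A, the centroid depth is h_c = 16.6/(11.65428 × 0.301907) = 4.71791 m.
The centroid is at the centre, 0.31 m below the top of the plate, so the highest point sits at h_top = 4.71791 − 0.31 = 4.40791 m below the surface.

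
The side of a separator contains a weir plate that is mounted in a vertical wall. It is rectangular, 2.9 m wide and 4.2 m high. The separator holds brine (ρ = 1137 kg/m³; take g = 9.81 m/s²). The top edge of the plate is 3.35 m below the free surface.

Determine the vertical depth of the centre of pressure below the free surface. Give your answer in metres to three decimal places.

γ = ρg = 1137 × 9.81 / 1000 = 11.15397 kN/m³.
The centroid lies 4.2/2 = 2.1 m below the top edge, so the centroid depth is h_c = 3.35 + 2.1 = 5.45 m.
A = 2.9 × 4.2 = 12.18 m².
Resultant F = γ·h_c·A = 11.15397 × 5.45 × 12.18 = 740.412 kN.
I_c = b·h³/12 = 2.9 × 4.2³/12 = 17.9046 m⁴.
Centre of pressure: y_p = y_c + I_c/(y_c·A) = 5.45 + 17.9046/(5.45 × 12.18) = 5.45 + 0.269725 = 5.71973 m along the plane.

h_p = 5.720 m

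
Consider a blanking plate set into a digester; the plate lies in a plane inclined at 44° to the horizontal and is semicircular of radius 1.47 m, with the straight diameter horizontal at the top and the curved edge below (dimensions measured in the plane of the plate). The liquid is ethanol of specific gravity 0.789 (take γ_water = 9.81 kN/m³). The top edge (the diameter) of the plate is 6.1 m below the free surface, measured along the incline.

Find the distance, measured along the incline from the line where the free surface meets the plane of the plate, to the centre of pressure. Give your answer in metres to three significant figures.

γ = 0.789 × 9.81 = 7.74009 kN/m³.
Let θ = 44° be the plate's angle to the horizontal; measure y along the incline from where the plane meets the free surface. Vertical depth h = y·sinθ with sinθ = 0.694658.
The centroid of a semicircle lies 4r/(3π) = 0.623887 m from the diameter, here below the top edge, so y_c = 6.1 + 0.623887 = 6.72389 m and h_c = 6.72389 × 0.694658 = 4.6708 m.
A = πr²/2 = π × 1.47²/2 = 3.39433 m².
Resultant F = γ·h_c·A = 7.74009 × 4.6708 × 3.39433 = 122.713 kN.
I_c = (π/8 − 8/(9π))·r⁴ = 0.109757 × 1.47⁴ = 0.512509 m⁴.
Centre of pressure: y_p = y_c + I_c/(y_c·A) = 6.72389 + 0.512509/(6.72389 × 3.39433) = 6.72389 + 0.0224557 = 6.74635 m along the plane.

y_p = 6.75 m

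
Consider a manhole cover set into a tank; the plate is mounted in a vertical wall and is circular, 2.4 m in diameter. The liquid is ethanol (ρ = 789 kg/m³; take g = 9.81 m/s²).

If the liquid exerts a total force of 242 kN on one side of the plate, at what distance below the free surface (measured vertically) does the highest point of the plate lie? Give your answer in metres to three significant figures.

d_top ≈ 5.71 m

γ = ρg = 789 × 9.81 / 1000 = 7.74009 kN/m³.
A = π(1.2)² = 4.52389 m².
From F = γ·h_c·A, the centroid depth is h_c = 242/(7.74009 × 4.52389) = 6.91126 m.
The centroid is at the centre, 1.2 m below the top of the plate, so the highest point sits at h_top = 6.91126 − 1.2 = 5.71126 m below the surface.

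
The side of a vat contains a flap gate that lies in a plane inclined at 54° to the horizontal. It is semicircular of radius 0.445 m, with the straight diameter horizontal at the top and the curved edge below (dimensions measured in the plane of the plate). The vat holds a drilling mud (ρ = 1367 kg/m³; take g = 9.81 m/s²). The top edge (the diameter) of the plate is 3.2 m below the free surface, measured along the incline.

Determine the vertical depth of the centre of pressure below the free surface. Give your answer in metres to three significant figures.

h_p = 2.74 m

γ = ρg = 1367 × 9.81 / 1000 = 13.41027 kN/m³.
Let θ = 54° be the plate's angle to the horizontal; measure y along the incline from where the plane meets the free surface. Vertical depth h = y·sinθ with sinθ = 0.809017.
The centroid of a semicircle lies 4r/(3π) = 0.188864 m from the diameter, here below the top edge, so y_c = 3.2 + 0.188864 = 3.38886 m and h_c = 3.38886 × 0.809017 = 2.74165 m.
A = πr²/2 = π × 0.445²/2 = 0.311057 m².
Resultant F = γ·h_c·A = 13.41027 × 2.74165 × 0.311057 = 11.4364 kN.
I_c = (π/8 − 8/(9π))·r⁴ = 0.109757 × 0.445⁴ = 0.004304 m⁴.
Centre of pressure: y_p = y_c + I_c/(y_c·A) = 3.38886 + 0.004304/(3.38886 × 0.311057) = 3.38886 + 0.00408299 = 3.39294 m along the plane.
Vertically, h_p = y_p·sinθ = 3.39294 × 0.809017 = 2.74495 m.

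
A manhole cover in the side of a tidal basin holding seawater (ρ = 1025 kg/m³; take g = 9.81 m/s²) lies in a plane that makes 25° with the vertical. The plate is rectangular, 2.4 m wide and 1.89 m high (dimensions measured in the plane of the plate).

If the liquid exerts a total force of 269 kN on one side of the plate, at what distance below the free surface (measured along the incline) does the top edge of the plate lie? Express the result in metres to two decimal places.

γ = ρg = 1025 × 9.81 / 1000 = 10.05525 kN/m³.
A = 2.4 × 1.89 = 4.536 m².
From F = γ·h_c·A, the centroid depth is h_c = 269/(10.05525 × 4.536) = 5.89775 m.
The plate makes 25° with the vertical, i.e. θ = 90° − 25° = 65° to the horizontal. Measuring y along the incline from the free-surface line, vertical depth h = y·sinθ with sinθ = 0.906308.
Along the incline, y_c = h_c/sinθ = 5.89775/0.906308 = 6.50745 m.
The centroid lies 1.89/2 = 0.945 m below the top edge, so the top edge sits at y_top = 6.50745 − 0.945 = 5.56245 m along the incline.

y_top ≈ 5.56 m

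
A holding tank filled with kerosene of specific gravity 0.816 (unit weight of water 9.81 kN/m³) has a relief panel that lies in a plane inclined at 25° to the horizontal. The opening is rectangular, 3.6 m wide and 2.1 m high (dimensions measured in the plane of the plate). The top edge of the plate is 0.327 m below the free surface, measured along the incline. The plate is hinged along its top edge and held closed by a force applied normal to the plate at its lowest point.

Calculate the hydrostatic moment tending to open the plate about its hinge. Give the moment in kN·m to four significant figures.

M ≈ 46.38 kN·m

γ = 0.816 × 9.81 = 8.00496 kN/m³.
Let θ = 25° be the plate's angle to the horizontal; measure y along the incline from where the plane meets the free surface. Vertical depth h = y·sinθ with sinθ = 0.422618.
The centroid lies 2.1/2 = 1.05 m below the top edge, so y_c = 0.327 + 1.05 = 1.377 m and h_c = 1.377 × 0.422618 = 0.581945 m.
A = 3.6 × 2.1 = 7.56 m².
Resultant F = γ·h_c·A = 8.00496 × 0.581945 × 7.56 = 35.2179 kN.
I_c = b·h³/12 = 3.6 × 2.1³/12 = 2.7783 m⁴.
Centre of pressure: y_p = y_c + I_c/(y_c·A) = 1.377 + 2.7783/(1.377 × 7.56) = 1.377 + 0.266885 = 1.64389 m along the plane.
The resultant acts 1.05 + 0.266885 = 1.31689 m (along the plate) below the hinge at the top edge, so the moment about the hinge is M = F × 1.31689 = 35.2179 × 1.31689 = 46.3781 kN·m.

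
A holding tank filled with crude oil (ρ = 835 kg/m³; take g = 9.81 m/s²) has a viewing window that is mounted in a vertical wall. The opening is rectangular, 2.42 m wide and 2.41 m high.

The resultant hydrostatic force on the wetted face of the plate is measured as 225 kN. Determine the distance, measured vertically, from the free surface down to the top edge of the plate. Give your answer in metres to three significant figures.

γ = ρg = 835 × 9.81 / 1000 = 8.19135 kN/m³.
A = 2.42 × 2.41 = 5.8322 m².
From F = γ·h_c·A, the centroid depth is h_c = 225/(8.19135 × 5.8322) = 4.70971 m.
The centroid lies 2.41/2 = 1.205 m below the top edge, so the top edge sits at h_top = 4.70971 − 1.205 = 3.50471 m below the surface.

d_top ≈ 3.50 m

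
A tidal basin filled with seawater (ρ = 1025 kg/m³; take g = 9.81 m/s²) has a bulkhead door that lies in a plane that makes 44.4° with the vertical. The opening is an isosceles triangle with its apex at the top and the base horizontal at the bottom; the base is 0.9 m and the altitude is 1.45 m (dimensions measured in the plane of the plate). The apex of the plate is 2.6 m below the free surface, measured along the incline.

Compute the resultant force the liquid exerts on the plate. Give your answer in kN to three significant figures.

F ≈ 16.7 kN

γ = ρg = 1025 × 9.81 / 1000 = 10.05525 kN/m³.
The plate makes 44.4° with the vertical, i.e. θ = 90° − 44.4° = 45.6° to the horizontal. Measuring y along the incline from the free-surface line, vertical depth h = y·sinθ with sinθ = 0.714473.
With the apex up, the centroid sits 2h/3 = 2 × 1.45/3 = 0.966667 m below the apex, so y_c = 2.6 + 0.966667 = 3.56667 m and h_c = 3.56667 × 0.714473 = 2.54829 m.
A = ½ × 0.9 × 1.45 = 0.6525 m².
Resultant F = γ·h_c·A = 10.05525 × 2.54829 × 0.6525 = 16.7195 kN.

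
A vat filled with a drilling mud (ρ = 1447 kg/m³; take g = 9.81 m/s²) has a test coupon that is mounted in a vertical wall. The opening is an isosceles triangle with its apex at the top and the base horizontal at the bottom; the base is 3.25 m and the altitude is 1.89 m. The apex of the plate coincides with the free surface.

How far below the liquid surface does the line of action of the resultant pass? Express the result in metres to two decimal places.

h_p = 1.42 m

γ = ρg = 1447 × 9.81 / 1000 = 14.19507 kN/m³.
With the apex up, the centroid sits 2h/3 = 2 × 1.89/3 = 1.26 m below the apex, so the centroid depth is h_c = 1.26 m.
A = ½ × 3.25 × 1.89 = 3.07125 m².
Resultant F = γ·h_c·A = 14.19507 × 1.26 × 3.07125 = 54.9317 kN.
I_c = b·h³/36 = 3.25 × 1.89³/36 = 0.60949 m⁴.
Centre of pressure: y_p = y_c + I_c/(y_c·A) = 1.26 + 0.60949/(1.26 × 3.07125) = 1.26 + 0.1575 = 1.4175 m along the plane.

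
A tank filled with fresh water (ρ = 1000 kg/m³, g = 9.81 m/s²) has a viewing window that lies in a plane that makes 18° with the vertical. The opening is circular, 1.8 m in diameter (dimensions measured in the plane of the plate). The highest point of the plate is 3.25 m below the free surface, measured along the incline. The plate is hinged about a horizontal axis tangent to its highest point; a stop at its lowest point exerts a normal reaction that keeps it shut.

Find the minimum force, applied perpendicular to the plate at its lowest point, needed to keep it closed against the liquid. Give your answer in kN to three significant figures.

P ≈ 51.9 kN

γ = ρg = 1000 × 9.81 = 9810 N/m³ = 9.81 kN/m³.
The plate makes 18° with the vertical, i.e. θ = 90° − 18° = 72° to the horizontal. Measuring y along the incline from the free-surface line, vertical depth h = y·sinθ with sinθ = 0.951057.
The centroid is at the centre, 0.9 m below the top of the plate, so y_c = 3.25 + 0.9 = 4.15 m and h_c = 4.15 × 0.951057 = 3.94689 m.
A = π(0.9)² = 2.54469 m².
Resultant F = γ·h_c·A = 9.81 × 3.94689 × 2.54469 = 98.5278 kN.
I_c = πr⁴/4 = π × 0.9⁴/4 = 0.5153 m⁴.
Centre of pressure: y_p = y_c + I_c/(y_c·A) = 4.15 + 0.5153/(4.15 × 2.54469) = 4.15 + 0.0487952 = 4.1988 m along the plane.
The resultant acts 0.9 + 0.0487952 = 0.948795 m (along the plate) below the hinge at the top edge, so the moment about the hinge is M = F × 0.948795 = 98.5278 × 0.948795 = 93.4827 kN·m.
A normal force at the bottom, 1.8 m from the hinge, must supply this moment: P = 93.4827/1.8 = 51.9348 kN.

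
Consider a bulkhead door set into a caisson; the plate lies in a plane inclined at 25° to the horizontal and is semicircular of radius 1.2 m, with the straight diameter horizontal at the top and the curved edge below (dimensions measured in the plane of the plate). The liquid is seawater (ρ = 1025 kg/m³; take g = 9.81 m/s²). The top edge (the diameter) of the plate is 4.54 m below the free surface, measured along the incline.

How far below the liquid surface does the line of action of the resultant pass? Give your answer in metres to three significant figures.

h_p = 2.14 m

γ = ρg = 1025 × 9.81 / 1000 = 10.05525 kN/m³.
Let θ = 25° be the plate's angle to the horizontal; measure y along the incline from where the plane meets the free surface. Vertical depth h = y·sinθ with sinθ = 0.422618.
The centroid of a semicircle lies 4r/(3π) = 0.509296 m from the diameter, here below the top edge, so y_c = 4.54 + 0.509296 = 5.0493 m and h_c = 5.0493 × 0.422618 = 2.13393 m.
A = πr²/2 = π × 1.2²/2 = 2.26195 m².
Resultant F = γ·h_c·A = 10.05525 × 2.13393 × 2.26195 = 48.5351 kN.
I_c = (π/8 − 8/(9π))·r⁴ = 0.109757 × 1.2⁴ = 0.227592 m⁴.
Centre of pressure: y_p = y_c + I_c/(y_c·A) = 5.0493 + 0.227592/(5.0493 × 2.26195) = 5.0493 + 0.019927 = 5.06923 m along the plane.
Vertically, h_p = y_p·sinθ = 5.06923 × 0.422618 = 2.14235 m.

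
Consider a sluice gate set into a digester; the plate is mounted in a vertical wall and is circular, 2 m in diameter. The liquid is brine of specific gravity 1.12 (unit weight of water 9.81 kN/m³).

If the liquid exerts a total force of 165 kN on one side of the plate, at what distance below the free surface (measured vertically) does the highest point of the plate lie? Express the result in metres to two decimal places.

γ = 1.12 × 9.81 = 10.9872 kN/m³.
A = π(1)² = 3.14159 m².
From F = γ·h_c·A, the centroid depth is h_c = 165/(10.9872 × 3.14159) = 4.78021 m.
The centroid is at the centre, 1 m below the top of the plate, so the highest point sits at h_top = 4.78021 − 1 = 3.78021 m below the surface.

d_top ≈ 3.78 m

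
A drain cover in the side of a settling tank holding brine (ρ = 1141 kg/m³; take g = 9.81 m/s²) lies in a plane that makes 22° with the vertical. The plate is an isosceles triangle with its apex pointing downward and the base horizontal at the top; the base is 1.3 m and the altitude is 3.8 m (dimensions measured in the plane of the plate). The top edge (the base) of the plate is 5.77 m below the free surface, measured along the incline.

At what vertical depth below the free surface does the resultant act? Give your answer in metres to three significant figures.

γ = ρg = 1141 × 9.81 / 1000 = 11.19321 kN/m³.
The plate makes 22° with the vertical, i.e. θ = 90° − 22° = 68° to the horizontal. Measuring y along the incline from the free-surface line, vertical depth h = y·sinθ with sinθ = 0.927184.
With the apex down, the centroid sits h/3 = 3.8/3 = 1.26667 m below the base (the top edge), so y_c = 5.77 + 1.26667 = 7.03667 m and h_c = 7.03667 × 0.927184 = 6.52429 m.
A = ½ × 1.3 × 3.8 = 2.47 m².
Resultant F = γ·h_c·A = 11.19321 × 6.52429 × 2.47 = 180.379 kN.
I_c = b·h³/36 = 1.3 × 3.8³/36 = 1.98149 m⁴.
Centre of pressure: y_p = y_c + I_c/(y_c·A) = 7.03667 + 1.98149/(7.03667 × 2.47) = 7.03667 + 0.114006 = 7.15068 m along the plane.
Vertically, h_p = y_p·sinθ = 7.15068 × 0.927184 = 6.63 m.

h_p = 6.63 m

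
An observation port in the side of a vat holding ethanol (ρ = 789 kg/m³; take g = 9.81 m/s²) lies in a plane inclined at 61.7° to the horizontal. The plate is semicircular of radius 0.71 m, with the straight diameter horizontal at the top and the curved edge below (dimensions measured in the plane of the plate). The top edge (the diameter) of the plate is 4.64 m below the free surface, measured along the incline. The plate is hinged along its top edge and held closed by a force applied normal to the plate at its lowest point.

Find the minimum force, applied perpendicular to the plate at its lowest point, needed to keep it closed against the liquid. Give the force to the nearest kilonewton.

γ = ρg = 789 × 9.81 / 1000 = 7.74009 kN/m³.
Let θ = 61.7° be the plate's angle to the horizontal; measure y along the incline from where the plane meets the free surface. Vertical depth h = y·sinθ with sinθ = 0.880477.
The centroid of a semicircle lies 4r/(3π) = 0.301333 m from the diameter, here below the top edge, so y_c = 4.64 + 0.301333 = 4.94133 m and h_c = 4.94133 × 0.880477 = 4.35073 m.
A = πr²/2 = π × 0.71²/2 = 0.791838 m².
Resultant F = γ·h_c·A = 7.74009 × 4.35073 × 0.791838 = 26.6652 kN.
I_c = (π/8 − 8/(9π))·r⁴ = 0.109757 × 0.71⁴ = 0.0278911 m⁴.
Centre of pressure: y_p = y_c + I_c/(y_c·A) = 4.94133 + 0.0278911/(4.94133 × 0.791838) = 4.94133 + 0.00712829 = 4.94846 m along the plane.
The resultant acts 0.301333 + 0.00712829 = 0.308461 m (along the plate) below the hinge at the top edge, so the moment about the hinge is M = F × 0.308461 = 26.6652 × 0.308461 = 8.22517 kN·m.
A normal force at the bottom, 0.71 m from the hinge, must supply this moment: P = 8.22517/0.71 = 11.5847 kN.

P ≈ 12 kN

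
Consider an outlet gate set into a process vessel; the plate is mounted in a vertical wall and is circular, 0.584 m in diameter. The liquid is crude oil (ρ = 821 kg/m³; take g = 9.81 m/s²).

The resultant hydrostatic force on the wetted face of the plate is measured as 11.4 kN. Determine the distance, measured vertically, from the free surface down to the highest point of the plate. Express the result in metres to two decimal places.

γ = ρg = 821 × 9.81 / 1000 = 8.05401 kN/m³.
A = π(0.292)² = 0.267865 m².
From F = γ·h_c·A, the centroid depth is h_c = 11.4/(8.05401 × 0.267865) = 5.28417 m.
The centroid is at the centre, 0.292 m below the top of the plate, so the highest point sits at h_top = 5.28417 − 0.292 = 4.99217 m below the surface.

d_top ≈ 4.99 m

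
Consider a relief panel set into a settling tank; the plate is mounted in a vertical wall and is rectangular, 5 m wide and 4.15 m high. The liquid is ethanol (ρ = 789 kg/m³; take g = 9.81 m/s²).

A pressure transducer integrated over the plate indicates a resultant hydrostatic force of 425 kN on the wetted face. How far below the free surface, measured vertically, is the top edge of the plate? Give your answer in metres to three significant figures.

d_top ≈ 0.571 m

γ = ρg = 789 × 9.81 / 1000 = 7.74009 kN/m³.
A = 5 × 4.15 = 20.75 m².
From F = γ·h_c·A, the centroid depth is h_c = 425/(7.74009 × 20.75) = 2.64621 m.
The centroid lies 4.15/2 = 2.075 m below the top edge, so the top edge sits at h_top = 2.64621 − 2.075 = 0.57121 m below the surface.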